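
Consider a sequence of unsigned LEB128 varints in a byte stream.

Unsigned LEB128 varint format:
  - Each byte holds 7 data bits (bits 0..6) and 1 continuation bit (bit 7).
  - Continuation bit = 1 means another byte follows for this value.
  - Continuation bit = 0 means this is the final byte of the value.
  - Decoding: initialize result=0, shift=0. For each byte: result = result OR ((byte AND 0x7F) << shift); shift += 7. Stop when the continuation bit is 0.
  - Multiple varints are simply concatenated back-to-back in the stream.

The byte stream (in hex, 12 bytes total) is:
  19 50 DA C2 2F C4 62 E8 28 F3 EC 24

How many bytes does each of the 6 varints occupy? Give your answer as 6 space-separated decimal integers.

Answer: 1 1 3 2 2 3

Derivation:
  byte[0]=0x19 cont=0 payload=0x19=25: acc |= 25<<0 -> acc=25 shift=7 [end]
Varint 1: bytes[0:1] = 19 -> value 25 (1 byte(s))
  byte[1]=0x50 cont=0 payload=0x50=80: acc |= 80<<0 -> acc=80 shift=7 [end]
Varint 2: bytes[1:2] = 50 -> value 80 (1 byte(s))
  byte[2]=0xDA cont=1 payload=0x5A=90: acc |= 90<<0 -> acc=90 shift=7
  byte[3]=0xC2 cont=1 payload=0x42=66: acc |= 66<<7 -> acc=8538 shift=14
  byte[4]=0x2F cont=0 payload=0x2F=47: acc |= 47<<14 -> acc=778586 shift=21 [end]
Varint 3: bytes[2:5] = DA C2 2F -> value 778586 (3 byte(s))
  byte[5]=0xC4 cont=1 payload=0x44=68: acc |= 68<<0 -> acc=68 shift=7
  byte[6]=0x62 cont=0 payload=0x62=98: acc |= 98<<7 -> acc=12612 shift=14 [end]
Varint 4: bytes[5:7] = C4 62 -> value 12612 (2 byte(s))
  byte[7]=0xE8 cont=1 payload=0x68=104: acc |= 104<<0 -> acc=104 shift=7
  byte[8]=0x28 cont=0 payload=0x28=40: acc |= 40<<7 -> acc=5224 shift=14 [end]
Varint 5: bytes[7:9] = E8 28 -> value 5224 (2 byte(s))
  byte[9]=0xF3 cont=1 payload=0x73=115: acc |= 115<<0 -> acc=115 shift=7
  byte[10]=0xEC cont=1 payload=0x6C=108: acc |= 108<<7 -> acc=13939 shift=14
  byte[11]=0x24 cont=0 payload=0x24=36: acc |= 36<<14 -> acc=603763 shift=21 [end]
Varint 6: bytes[9:12] = F3 EC 24 -> value 603763 (3 byte(s))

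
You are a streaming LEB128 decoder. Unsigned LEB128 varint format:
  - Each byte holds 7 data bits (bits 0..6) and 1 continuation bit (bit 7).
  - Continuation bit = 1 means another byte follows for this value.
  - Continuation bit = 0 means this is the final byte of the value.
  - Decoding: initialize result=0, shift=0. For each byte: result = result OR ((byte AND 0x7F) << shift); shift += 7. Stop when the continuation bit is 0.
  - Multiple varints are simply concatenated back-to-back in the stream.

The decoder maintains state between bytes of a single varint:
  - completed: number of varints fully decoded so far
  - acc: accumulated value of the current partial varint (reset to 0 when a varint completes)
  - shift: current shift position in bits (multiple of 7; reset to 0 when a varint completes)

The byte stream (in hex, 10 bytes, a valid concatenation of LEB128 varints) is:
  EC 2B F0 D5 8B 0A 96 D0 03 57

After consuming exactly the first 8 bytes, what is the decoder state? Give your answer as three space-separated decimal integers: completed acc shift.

Answer: 2 10262 14

Derivation:
byte[0]=0xEC cont=1 payload=0x6C: acc |= 108<<0 -> completed=0 acc=108 shift=7
byte[1]=0x2B cont=0 payload=0x2B: varint #1 complete (value=5612); reset -> completed=1 acc=0 shift=0
byte[2]=0xF0 cont=1 payload=0x70: acc |= 112<<0 -> completed=1 acc=112 shift=7
byte[3]=0xD5 cont=1 payload=0x55: acc |= 85<<7 -> completed=1 acc=10992 shift=14
byte[4]=0x8B cont=1 payload=0x0B: acc |= 11<<14 -> completed=1 acc=191216 shift=21
byte[5]=0x0A cont=0 payload=0x0A: varint #2 complete (value=21162736); reset -> completed=2 acc=0 shift=0
byte[6]=0x96 cont=1 payload=0x16: acc |= 22<<0 -> completed=2 acc=22 shift=7
byte[7]=0xD0 cont=1 payload=0x50: acc |= 80<<7 -> completed=2 acc=10262 shift=14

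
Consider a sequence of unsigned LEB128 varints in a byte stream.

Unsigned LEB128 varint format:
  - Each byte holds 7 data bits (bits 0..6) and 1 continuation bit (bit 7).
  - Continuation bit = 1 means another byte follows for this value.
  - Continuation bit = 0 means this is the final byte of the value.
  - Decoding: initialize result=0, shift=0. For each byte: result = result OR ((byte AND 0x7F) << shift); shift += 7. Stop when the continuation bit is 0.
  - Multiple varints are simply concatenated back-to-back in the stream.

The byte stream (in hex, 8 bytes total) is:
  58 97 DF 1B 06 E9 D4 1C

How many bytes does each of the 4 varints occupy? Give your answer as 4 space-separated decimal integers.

Answer: 1 3 1 3

Derivation:
  byte[0]=0x58 cont=0 payload=0x58=88: acc |= 88<<0 -> acc=88 shift=7 [end]
Varint 1: bytes[0:1] = 58 -> value 88 (1 byte(s))
  byte[1]=0x97 cont=1 payload=0x17=23: acc |= 23<<0 -> acc=23 shift=7
  byte[2]=0xDF cont=1 payload=0x5F=95: acc |= 95<<7 -> acc=12183 shift=14
  byte[3]=0x1B cont=0 payload=0x1B=27: acc |= 27<<14 -> acc=454551 shift=21 [end]
Varint 2: bytes[1:4] = 97 DF 1B -> value 454551 (3 byte(s))
  byte[4]=0x06 cont=0 payload=0x06=6: acc |= 6<<0 -> acc=6 shift=7 [end]
Varint 3: bytes[4:5] = 06 -> value 6 (1 byte(s))
  byte[5]=0xE9 cont=1 payload=0x69=105: acc |= 105<<0 -> acc=105 shift=7
  byte[6]=0xD4 cont=1 payload=0x54=84: acc |= 84<<7 -> acc=10857 shift=14
  byte[7]=0x1C cont=0 payload=0x1C=28: acc |= 28<<14 -> acc=469609 shift=21 [end]
Varint 4: bytes[5:8] = E9 D4 1C -> value 469609 (3 byte(s))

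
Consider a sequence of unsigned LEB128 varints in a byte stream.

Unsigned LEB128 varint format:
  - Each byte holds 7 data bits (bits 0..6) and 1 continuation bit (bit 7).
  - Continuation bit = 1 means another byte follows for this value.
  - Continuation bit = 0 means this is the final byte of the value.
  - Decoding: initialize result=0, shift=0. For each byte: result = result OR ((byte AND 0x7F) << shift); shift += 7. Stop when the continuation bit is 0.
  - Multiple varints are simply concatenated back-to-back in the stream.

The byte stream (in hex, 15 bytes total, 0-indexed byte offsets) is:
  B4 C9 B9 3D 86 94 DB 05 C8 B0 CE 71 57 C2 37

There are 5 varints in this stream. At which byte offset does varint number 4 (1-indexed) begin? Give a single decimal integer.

Answer: 12

Derivation:
  byte[0]=0xB4 cont=1 payload=0x34=52: acc |= 52<<0 -> acc=52 shift=7
  byte[1]=0xC9 cont=1 payload=0x49=73: acc |= 73<<7 -> acc=9396 shift=14
  byte[2]=0xB9 cont=1 payload=0x39=57: acc |= 57<<14 -> acc=943284 shift=21
  byte[3]=0x3D cont=0 payload=0x3D=61: acc |= 61<<21 -> acc=128869556 shift=28 [end]
Varint 1: bytes[0:4] = B4 C9 B9 3D -> value 128869556 (4 byte(s))
  byte[4]=0x86 cont=1 payload=0x06=6: acc |= 6<<0 -> acc=6 shift=7
  byte[5]=0x94 cont=1 payload=0x14=20: acc |= 20<<7 -> acc=2566 shift=14
  byte[6]=0xDB cont=1 payload=0x5B=91: acc |= 91<<14 -> acc=1493510 shift=21
  byte[7]=0x05 cont=0 payload=0x05=5: acc |= 5<<21 -> acc=11979270 shift=28 [end]
Varint 2: bytes[4:8] = 86 94 DB 05 -> value 11979270 (4 byte(s))
  byte[8]=0xC8 cont=1 payload=0x48=72: acc |= 72<<0 -> acc=72 shift=7
  byte[9]=0xB0 cont=1 payload=0x30=48: acc |= 48<<7 -> acc=6216 shift=14
  byte[10]=0xCE cont=1 payload=0x4E=78: acc |= 78<<14 -> acc=1284168 shift=21
  byte[11]=0x71 cont=0 payload=0x71=113: acc |= 113<<21 -> acc=238262344 shift=28 [end]
Varint 3: bytes[8:12] = C8 B0 CE 71 -> value 238262344 (4 byte(s))
  byte[12]=0x57 cont=0 payload=0x57=87: acc |= 87<<0 -> acc=87 shift=7 [end]
Varint 4: bytes[12:13] = 57 -> value 87 (1 byte(s))
  byte[13]=0xC2 cont=1 payload=0x42=66: acc |= 66<<0 -> acc=66 shift=7
  byte[14]=0x37 cont=0 payload=0x37=55: acc |= 55<<7 -> acc=7106 shift=14 [end]
Varint 5: bytes[13:15] = C2 37 -> value 7106 (2 byte(s))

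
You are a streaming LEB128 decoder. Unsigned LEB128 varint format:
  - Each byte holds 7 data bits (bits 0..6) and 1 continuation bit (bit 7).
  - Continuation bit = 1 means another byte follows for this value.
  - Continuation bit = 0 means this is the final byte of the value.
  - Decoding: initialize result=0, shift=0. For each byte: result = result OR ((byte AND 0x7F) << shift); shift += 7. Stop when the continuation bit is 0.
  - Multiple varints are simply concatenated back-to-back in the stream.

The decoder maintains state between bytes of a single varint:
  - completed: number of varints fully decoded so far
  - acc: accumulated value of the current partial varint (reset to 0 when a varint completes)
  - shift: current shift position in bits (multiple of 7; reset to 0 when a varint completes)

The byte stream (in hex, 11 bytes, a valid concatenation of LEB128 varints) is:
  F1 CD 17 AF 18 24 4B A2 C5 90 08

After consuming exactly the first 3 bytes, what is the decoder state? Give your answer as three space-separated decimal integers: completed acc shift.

byte[0]=0xF1 cont=1 payload=0x71: acc |= 113<<0 -> completed=0 acc=113 shift=7
byte[1]=0xCD cont=1 payload=0x4D: acc |= 77<<7 -> completed=0 acc=9969 shift=14
byte[2]=0x17 cont=0 payload=0x17: varint #1 complete (value=386801); reset -> completed=1 acc=0 shift=0

Answer: 1 0 0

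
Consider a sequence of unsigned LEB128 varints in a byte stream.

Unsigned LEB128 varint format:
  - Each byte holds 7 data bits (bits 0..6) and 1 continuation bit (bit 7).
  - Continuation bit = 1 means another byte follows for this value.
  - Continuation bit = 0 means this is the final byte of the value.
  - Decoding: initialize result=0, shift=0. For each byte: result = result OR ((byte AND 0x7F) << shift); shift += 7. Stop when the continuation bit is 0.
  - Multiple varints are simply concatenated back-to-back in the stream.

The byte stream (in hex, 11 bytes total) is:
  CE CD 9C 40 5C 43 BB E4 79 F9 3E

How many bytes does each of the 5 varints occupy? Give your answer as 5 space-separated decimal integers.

Answer: 4 1 1 3 2

Derivation:
  byte[0]=0xCE cont=1 payload=0x4E=78: acc |= 78<<0 -> acc=78 shift=7
  byte[1]=0xCD cont=1 payload=0x4D=77: acc |= 77<<7 -> acc=9934 shift=14
  byte[2]=0x9C cont=1 payload=0x1C=28: acc |= 28<<14 -> acc=468686 shift=21
  byte[3]=0x40 cont=0 payload=0x40=64: acc |= 64<<21 -> acc=134686414 shift=28 [end]
Varint 1: bytes[0:4] = CE CD 9C 40 -> value 134686414 (4 byte(s))
  byte[4]=0x5C cont=0 payload=0x5C=92: acc |= 92<<0 -> acc=92 shift=7 [end]
Varint 2: bytes[4:5] = 5C -> value 92 (1 byte(s))
  byte[5]=0x43 cont=0 payload=0x43=67: acc |= 67<<0 -> acc=67 shift=7 [end]
Varint 3: bytes[5:6] = 43 -> value 67 (1 byte(s))
  byte[6]=0xBB cont=1 payload=0x3B=59: acc |= 59<<0 -> acc=59 shift=7
  byte[7]=0xE4 cont=1 payload=0x64=100: acc |= 100<<7 -> acc=12859 shift=14
  byte[8]=0x79 cont=0 payload=0x79=121: acc |= 121<<14 -> acc=1995323 shift=21 [end]
Varint 4: bytes[6:9] = BB E4 79 -> value 1995323 (3 byte(s))
  byte[9]=0xF9 cont=1 payload=0x79=121: acc |= 121<<0 -> acc=121 shift=7
  byte[10]=0x3E cont=0 payload=0x3E=62: acc |= 62<<7 -> acc=8057 shift=14 [end]
Varint 5: bytes[9:11] = F9 3E -> value 8057 (2 byte(s))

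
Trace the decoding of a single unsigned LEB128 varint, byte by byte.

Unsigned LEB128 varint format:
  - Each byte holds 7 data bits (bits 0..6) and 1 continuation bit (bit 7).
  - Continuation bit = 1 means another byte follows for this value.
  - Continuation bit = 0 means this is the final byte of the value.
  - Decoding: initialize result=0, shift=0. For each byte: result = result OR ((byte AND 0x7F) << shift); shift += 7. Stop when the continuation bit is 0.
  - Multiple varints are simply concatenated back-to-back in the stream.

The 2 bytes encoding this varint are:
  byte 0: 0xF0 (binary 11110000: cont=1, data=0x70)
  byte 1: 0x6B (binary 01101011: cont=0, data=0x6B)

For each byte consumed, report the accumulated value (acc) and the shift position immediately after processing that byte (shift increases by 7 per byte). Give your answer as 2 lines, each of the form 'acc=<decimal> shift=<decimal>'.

Answer: acc=112 shift=7
acc=13808 shift=14

Derivation:
byte 0=0xF0: payload=0x70=112, contrib = 112<<0 = 112; acc -> 112, shift -> 7
byte 1=0x6B: payload=0x6B=107, contrib = 107<<7 = 13696; acc -> 13808, shift -> 14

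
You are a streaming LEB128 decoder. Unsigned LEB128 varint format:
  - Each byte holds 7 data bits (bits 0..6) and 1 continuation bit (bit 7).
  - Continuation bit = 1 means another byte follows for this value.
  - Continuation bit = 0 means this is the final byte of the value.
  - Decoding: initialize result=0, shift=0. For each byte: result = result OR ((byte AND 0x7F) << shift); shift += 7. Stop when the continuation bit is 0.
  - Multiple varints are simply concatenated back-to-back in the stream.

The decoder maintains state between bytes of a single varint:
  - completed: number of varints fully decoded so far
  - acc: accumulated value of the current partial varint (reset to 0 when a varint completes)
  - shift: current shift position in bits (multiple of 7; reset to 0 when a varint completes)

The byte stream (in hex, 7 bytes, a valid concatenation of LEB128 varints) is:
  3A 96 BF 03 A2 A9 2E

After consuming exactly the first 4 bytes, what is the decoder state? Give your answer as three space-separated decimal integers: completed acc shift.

byte[0]=0x3A cont=0 payload=0x3A: varint #1 complete (value=58); reset -> completed=1 acc=0 shift=0
byte[1]=0x96 cont=1 payload=0x16: acc |= 22<<0 -> completed=1 acc=22 shift=7
byte[2]=0xBF cont=1 payload=0x3F: acc |= 63<<7 -> completed=1 acc=8086 shift=14
byte[3]=0x03 cont=0 payload=0x03: varint #2 complete (value=57238); reset -> completed=2 acc=0 shift=0

Answer: 2 0 0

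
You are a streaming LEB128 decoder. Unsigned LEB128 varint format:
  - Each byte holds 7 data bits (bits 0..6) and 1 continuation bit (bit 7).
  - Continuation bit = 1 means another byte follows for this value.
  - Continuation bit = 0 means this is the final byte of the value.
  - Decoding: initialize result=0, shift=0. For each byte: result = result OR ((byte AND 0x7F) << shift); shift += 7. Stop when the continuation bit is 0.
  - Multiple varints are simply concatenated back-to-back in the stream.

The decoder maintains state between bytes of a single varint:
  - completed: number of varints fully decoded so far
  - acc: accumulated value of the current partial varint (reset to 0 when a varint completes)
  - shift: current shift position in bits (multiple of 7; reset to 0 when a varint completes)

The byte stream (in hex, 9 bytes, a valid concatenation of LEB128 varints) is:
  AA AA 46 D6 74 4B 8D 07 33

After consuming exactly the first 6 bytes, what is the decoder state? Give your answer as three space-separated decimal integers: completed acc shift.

Answer: 3 0 0

Derivation:
byte[0]=0xAA cont=1 payload=0x2A: acc |= 42<<0 -> completed=0 acc=42 shift=7
byte[1]=0xAA cont=1 payload=0x2A: acc |= 42<<7 -> completed=0 acc=5418 shift=14
byte[2]=0x46 cont=0 payload=0x46: varint #1 complete (value=1152298); reset -> completed=1 acc=0 shift=0
byte[3]=0xD6 cont=1 payload=0x56: acc |= 86<<0 -> completed=1 acc=86 shift=7
byte[4]=0x74 cont=0 payload=0x74: varint #2 complete (value=14934); reset -> completed=2 acc=0 shift=0
byte[5]=0x4B cont=0 payload=0x4B: varint #3 complete (value=75); reset -> completed=3 acc=0 shift=0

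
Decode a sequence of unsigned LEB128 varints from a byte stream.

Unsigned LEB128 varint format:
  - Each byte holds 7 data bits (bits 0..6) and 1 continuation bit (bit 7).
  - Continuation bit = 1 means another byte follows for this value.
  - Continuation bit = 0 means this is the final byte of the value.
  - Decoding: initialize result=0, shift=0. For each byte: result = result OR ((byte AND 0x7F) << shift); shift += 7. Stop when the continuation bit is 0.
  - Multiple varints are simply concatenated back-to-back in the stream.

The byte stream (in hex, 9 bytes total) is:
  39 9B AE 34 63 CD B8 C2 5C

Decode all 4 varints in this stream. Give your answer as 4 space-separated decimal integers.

Answer: 57 857883 99 194026573

Derivation:
  byte[0]=0x39 cont=0 payload=0x39=57: acc |= 57<<0 -> acc=57 shift=7 [end]
Varint 1: bytes[0:1] = 39 -> value 57 (1 byte(s))
  byte[1]=0x9B cont=1 payload=0x1B=27: acc |= 27<<0 -> acc=27 shift=7
  byte[2]=0xAE cont=1 payload=0x2E=46: acc |= 46<<7 -> acc=5915 shift=14
  byte[3]=0x34 cont=0 payload=0x34=52: acc |= 52<<14 -> acc=857883 shift=21 [end]
Varint 2: bytes[1:4] = 9B AE 34 -> value 857883 (3 byte(s))
  byte[4]=0x63 cont=0 payload=0x63=99: acc |= 99<<0 -> acc=99 shift=7 [end]
Varint 3: bytes[4:5] = 63 -> value 99 (1 byte(s))
  byte[5]=0xCD cont=1 payload=0x4D=77: acc |= 77<<0 -> acc=77 shift=7
  byte[6]=0xB8 cont=1 payload=0x38=56: acc |= 56<<7 -> acc=7245 shift=14
  byte[7]=0xC2 cont=1 payload=0x42=66: acc |= 66<<14 -> acc=1088589 shift=21
  byte[8]=0x5C cont=0 payload=0x5C=92: acc |= 92<<21 -> acc=194026573 shift=28 [end]
Varint 4: bytes[5:9] = CD B8 C2 5C -> value 194026573 (4 byte(s))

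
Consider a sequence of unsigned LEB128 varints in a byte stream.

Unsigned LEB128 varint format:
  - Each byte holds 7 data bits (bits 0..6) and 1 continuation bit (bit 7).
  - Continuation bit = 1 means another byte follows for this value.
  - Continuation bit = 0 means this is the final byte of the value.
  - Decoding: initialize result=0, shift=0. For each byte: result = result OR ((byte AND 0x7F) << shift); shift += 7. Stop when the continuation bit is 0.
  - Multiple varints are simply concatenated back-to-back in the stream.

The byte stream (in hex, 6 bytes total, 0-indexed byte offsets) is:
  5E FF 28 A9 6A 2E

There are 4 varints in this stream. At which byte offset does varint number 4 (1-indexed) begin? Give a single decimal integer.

  byte[0]=0x5E cont=0 payload=0x5E=94: acc |= 94<<0 -> acc=94 shift=7 [end]
Varint 1: bytes[0:1] = 5E -> value 94 (1 byte(s))
  byte[1]=0xFF cont=1 payload=0x7F=127: acc |= 127<<0 -> acc=127 shift=7
  byte[2]=0x28 cont=0 payload=0x28=40: acc |= 40<<7 -> acc=5247 shift=14 [end]
Varint 2: bytes[1:3] = FF 28 -> value 5247 (2 byte(s))
  byte[3]=0xA9 cont=1 payload=0x29=41: acc |= 41<<0 -> acc=41 shift=7
  byte[4]=0x6A cont=0 payload=0x6A=106: acc |= 106<<7 -> acc=13609 shift=14 [end]
Varint 3: bytes[3:5] = A9 6A -> value 13609 (2 byte(s))
  byte[5]=0x2E cont=0 payload=0x2E=46: acc |= 46<<0 -> acc=46 shift=7 [end]
Varint 4: bytes[5:6] = 2E -> value 46 (1 byte(s))

Answer: 5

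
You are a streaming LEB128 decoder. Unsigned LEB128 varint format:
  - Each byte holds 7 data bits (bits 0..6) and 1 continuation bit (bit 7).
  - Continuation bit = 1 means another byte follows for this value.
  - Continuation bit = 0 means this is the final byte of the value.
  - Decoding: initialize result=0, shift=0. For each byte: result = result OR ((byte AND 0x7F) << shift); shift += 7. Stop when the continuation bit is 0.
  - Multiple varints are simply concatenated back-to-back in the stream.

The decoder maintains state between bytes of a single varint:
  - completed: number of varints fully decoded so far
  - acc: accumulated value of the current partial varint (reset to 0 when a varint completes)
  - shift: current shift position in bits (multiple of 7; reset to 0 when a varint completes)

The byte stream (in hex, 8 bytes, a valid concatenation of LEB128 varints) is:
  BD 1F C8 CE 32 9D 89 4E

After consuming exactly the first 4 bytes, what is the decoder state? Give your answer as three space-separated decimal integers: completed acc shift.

Answer: 1 10056 14

Derivation:
byte[0]=0xBD cont=1 payload=0x3D: acc |= 61<<0 -> completed=0 acc=61 shift=7
byte[1]=0x1F cont=0 payload=0x1F: varint #1 complete (value=4029); reset -> completed=1 acc=0 shift=0
byte[2]=0xC8 cont=1 payload=0x48: acc |= 72<<0 -> completed=1 acc=72 shift=7
byte[3]=0xCE cont=1 payload=0x4E: acc |= 78<<7 -> completed=1 acc=10056 shift=14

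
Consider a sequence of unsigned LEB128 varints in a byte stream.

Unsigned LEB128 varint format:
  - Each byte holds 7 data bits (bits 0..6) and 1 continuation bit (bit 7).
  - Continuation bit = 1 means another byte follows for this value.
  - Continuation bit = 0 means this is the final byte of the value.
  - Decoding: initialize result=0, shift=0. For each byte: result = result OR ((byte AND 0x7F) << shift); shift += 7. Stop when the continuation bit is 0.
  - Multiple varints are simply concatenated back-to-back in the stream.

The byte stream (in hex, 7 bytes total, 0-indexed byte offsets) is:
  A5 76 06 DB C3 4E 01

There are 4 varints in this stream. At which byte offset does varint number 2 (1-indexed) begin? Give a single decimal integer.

Answer: 2

Derivation:
  byte[0]=0xA5 cont=1 payload=0x25=37: acc |= 37<<0 -> acc=37 shift=7
  byte[1]=0x76 cont=0 payload=0x76=118: acc |= 118<<7 -> acc=15141 shift=14 [end]
Varint 1: bytes[0:2] = A5 76 -> value 15141 (2 byte(s))
  byte[2]=0x06 cont=0 payload=0x06=6: acc |= 6<<0 -> acc=6 shift=7 [end]
Varint 2: bytes[2:3] = 06 -> value 6 (1 byte(s))
  byte[3]=0xDB cont=1 payload=0x5B=91: acc |= 91<<0 -> acc=91 shift=7
  byte[4]=0xC3 cont=1 payload=0x43=67: acc |= 67<<7 -> acc=8667 shift=14
  byte[5]=0x4E cont=0 payload=0x4E=78: acc |= 78<<14 -> acc=1286619 shift=21 [end]
Varint 3: bytes[3:6] = DB C3 4E -> value 1286619 (3 byte(s))
  byte[6]=0x01 cont=0 payload=0x01=1: acc |= 1<<0 -> acc=1 shift=7 [end]
Varint 4: bytes[6:7] = 01 -> value 1 (1 byte(s))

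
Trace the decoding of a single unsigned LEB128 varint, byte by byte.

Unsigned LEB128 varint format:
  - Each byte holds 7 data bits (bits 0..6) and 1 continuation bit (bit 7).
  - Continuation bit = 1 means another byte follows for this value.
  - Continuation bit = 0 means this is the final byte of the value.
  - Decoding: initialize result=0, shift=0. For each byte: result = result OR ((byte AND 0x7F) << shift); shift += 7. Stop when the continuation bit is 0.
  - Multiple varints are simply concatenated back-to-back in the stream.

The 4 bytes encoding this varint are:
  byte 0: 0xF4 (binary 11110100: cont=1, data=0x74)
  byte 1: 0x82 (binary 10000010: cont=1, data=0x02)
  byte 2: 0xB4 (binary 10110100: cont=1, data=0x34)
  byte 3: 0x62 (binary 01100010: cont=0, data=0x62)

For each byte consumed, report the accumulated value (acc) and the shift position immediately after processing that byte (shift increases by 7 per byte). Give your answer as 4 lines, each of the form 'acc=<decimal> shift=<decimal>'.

byte 0=0xF4: payload=0x74=116, contrib = 116<<0 = 116; acc -> 116, shift -> 7
byte 1=0x82: payload=0x02=2, contrib = 2<<7 = 256; acc -> 372, shift -> 14
byte 2=0xB4: payload=0x34=52, contrib = 52<<14 = 851968; acc -> 852340, shift -> 21
byte 3=0x62: payload=0x62=98, contrib = 98<<21 = 205520896; acc -> 206373236, shift -> 28

Answer: acc=116 shift=7
acc=372 shift=14
acc=852340 shift=21
acc=206373236 shift=28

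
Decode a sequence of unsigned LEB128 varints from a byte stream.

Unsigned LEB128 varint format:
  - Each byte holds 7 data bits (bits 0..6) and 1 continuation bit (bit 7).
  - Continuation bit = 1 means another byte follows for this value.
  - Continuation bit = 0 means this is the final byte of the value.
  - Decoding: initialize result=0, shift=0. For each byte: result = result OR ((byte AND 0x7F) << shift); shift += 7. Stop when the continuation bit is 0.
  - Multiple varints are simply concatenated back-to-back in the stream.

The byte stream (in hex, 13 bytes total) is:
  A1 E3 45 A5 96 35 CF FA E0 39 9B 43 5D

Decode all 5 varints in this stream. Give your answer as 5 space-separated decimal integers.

Answer: 1143201 871205 121126223 8603 93

Derivation:
  byte[0]=0xA1 cont=1 payload=0x21=33: acc |= 33<<0 -> acc=33 shift=7
  byte[1]=0xE3 cont=1 payload=0x63=99: acc |= 99<<7 -> acc=12705 shift=14
  byte[2]=0x45 cont=0 payload=0x45=69: acc |= 69<<14 -> acc=1143201 shift=21 [end]
Varint 1: bytes[0:3] = A1 E3 45 -> value 1143201 (3 byte(s))
  byte[3]=0xA5 cont=1 payload=0x25=37: acc |= 37<<0 -> acc=37 shift=7
  byte[4]=0x96 cont=1 payload=0x16=22: acc |= 22<<7 -> acc=2853 shift=14
  byte[5]=0x35 cont=0 payload=0x35=53: acc |= 53<<14 -> acc=871205 shift=21 [end]
Varint 2: bytes[3:6] = A5 96 35 -> value 871205 (3 byte(s))
  byte[6]=0xCF cont=1 payload=0x4F=79: acc |= 79<<0 -> acc=79 shift=7
  byte[7]=0xFA cont=1 payload=0x7A=122: acc |= 122<<7 -> acc=15695 shift=14
  byte[8]=0xE0 cont=1 payload=0x60=96: acc |= 96<<14 -> acc=1588559 shift=21
  byte[9]=0x39 cont=0 payload=0x39=57: acc |= 57<<21 -> acc=121126223 shift=28 [end]
Varint 3: bytes[6:10] = CF FA E0 39 -> value 121126223 (4 byte(s))
  byte[10]=0x9B cont=1 payload=0x1B=27: acc |= 27<<0 -> acc=27 shift=7
  byte[11]=0x43 cont=0 payload=0x43=67: acc |= 67<<7 -> acc=8603 shift=14 [end]
Varint 4: bytes[10:12] = 9B 43 -> value 8603 (2 byte(s))
  byte[12]=0x5D cont=0 payload=0x5D=93: acc |= 93<<0 -> acc=93 shift=7 [end]
Varint 5: bytes[12:13] = 5D -> value 93 (1 byte(s))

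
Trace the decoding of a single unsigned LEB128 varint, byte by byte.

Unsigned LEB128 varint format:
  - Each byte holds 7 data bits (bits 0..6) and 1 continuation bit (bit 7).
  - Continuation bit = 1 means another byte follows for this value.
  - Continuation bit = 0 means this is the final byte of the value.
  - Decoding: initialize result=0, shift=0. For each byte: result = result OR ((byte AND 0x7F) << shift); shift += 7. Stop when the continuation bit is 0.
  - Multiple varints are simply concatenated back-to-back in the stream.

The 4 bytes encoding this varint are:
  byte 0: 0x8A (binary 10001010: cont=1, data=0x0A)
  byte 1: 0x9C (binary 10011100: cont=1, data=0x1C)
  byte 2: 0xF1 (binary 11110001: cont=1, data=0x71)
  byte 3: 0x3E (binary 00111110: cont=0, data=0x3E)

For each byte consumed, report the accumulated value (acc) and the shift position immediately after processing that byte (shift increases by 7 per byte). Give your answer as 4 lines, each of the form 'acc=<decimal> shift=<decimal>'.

Answer: acc=10 shift=7
acc=3594 shift=14
acc=1854986 shift=21
acc=131878410 shift=28

Derivation:
byte 0=0x8A: payload=0x0A=10, contrib = 10<<0 = 10; acc -> 10, shift -> 7
byte 1=0x9C: payload=0x1C=28, contrib = 28<<7 = 3584; acc -> 3594, shift -> 14
byte 2=0xF1: payload=0x71=113, contrib = 113<<14 = 1851392; acc -> 1854986, shift -> 21
byte 3=0x3E: payload=0x3E=62, contrib = 62<<21 = 130023424; acc -> 131878410, shift -> 28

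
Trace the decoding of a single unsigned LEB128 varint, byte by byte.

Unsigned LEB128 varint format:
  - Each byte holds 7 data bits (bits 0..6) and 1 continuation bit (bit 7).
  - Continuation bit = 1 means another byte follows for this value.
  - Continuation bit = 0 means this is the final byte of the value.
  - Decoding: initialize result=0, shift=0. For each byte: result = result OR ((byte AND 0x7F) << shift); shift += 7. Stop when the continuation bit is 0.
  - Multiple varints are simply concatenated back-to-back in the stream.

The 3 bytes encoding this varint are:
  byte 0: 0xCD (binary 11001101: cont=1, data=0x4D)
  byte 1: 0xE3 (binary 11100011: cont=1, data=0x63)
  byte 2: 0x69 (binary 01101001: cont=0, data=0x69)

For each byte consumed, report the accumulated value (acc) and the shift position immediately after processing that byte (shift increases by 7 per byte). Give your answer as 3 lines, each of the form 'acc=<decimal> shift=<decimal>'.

Answer: acc=77 shift=7
acc=12749 shift=14
acc=1733069 shift=21

Derivation:
byte 0=0xCD: payload=0x4D=77, contrib = 77<<0 = 77; acc -> 77, shift -> 7
byte 1=0xE3: payload=0x63=99, contrib = 99<<7 = 12672; acc -> 12749, shift -> 14
byte 2=0x69: payload=0x69=105, contrib = 105<<14 = 1720320; acc -> 1733069, shift -> 21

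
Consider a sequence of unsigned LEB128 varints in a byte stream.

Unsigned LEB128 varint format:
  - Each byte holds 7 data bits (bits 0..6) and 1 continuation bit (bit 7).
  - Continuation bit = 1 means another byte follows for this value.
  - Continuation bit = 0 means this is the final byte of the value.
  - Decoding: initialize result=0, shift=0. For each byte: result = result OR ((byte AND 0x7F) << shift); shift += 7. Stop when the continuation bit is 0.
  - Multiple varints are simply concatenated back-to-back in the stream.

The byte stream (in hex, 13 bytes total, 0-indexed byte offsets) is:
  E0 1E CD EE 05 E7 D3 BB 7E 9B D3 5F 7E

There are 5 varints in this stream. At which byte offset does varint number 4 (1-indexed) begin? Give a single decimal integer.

Answer: 9

Derivation:
  byte[0]=0xE0 cont=1 payload=0x60=96: acc |= 96<<0 -> acc=96 shift=7
  byte[1]=0x1E cont=0 payload=0x1E=30: acc |= 30<<7 -> acc=3936 shift=14 [end]
Varint 1: bytes[0:2] = E0 1E -> value 3936 (2 byte(s))
  byte[2]=0xCD cont=1 payload=0x4D=77: acc |= 77<<0 -> acc=77 shift=7
  byte[3]=0xEE cont=1 payload=0x6E=110: acc |= 110<<7 -> acc=14157 shift=14
  byte[4]=0x05 cont=0 payload=0x05=5: acc |= 5<<14 -> acc=96077 shift=21 [end]
Varint 2: bytes[2:5] = CD EE 05 -> value 96077 (3 byte(s))
  byte[5]=0xE7 cont=1 payload=0x67=103: acc |= 103<<0 -> acc=103 shift=7
  byte[6]=0xD3 cont=1 payload=0x53=83: acc |= 83<<7 -> acc=10727 shift=14
  byte[7]=0xBB cont=1 payload=0x3B=59: acc |= 59<<14 -> acc=977383 shift=21
  byte[8]=0x7E cont=0 payload=0x7E=126: acc |= 126<<21 -> acc=265218535 shift=28 [end]
Varint 3: bytes[5:9] = E7 D3 BB 7E -> value 265218535 (4 byte(s))
  byte[9]=0x9B cont=1 payload=0x1B=27: acc |= 27<<0 -> acc=27 shift=7
  byte[10]=0xD3 cont=1 payload=0x53=83: acc |= 83<<7 -> acc=10651 shift=14
  byte[11]=0x5F cont=0 payload=0x5F=95: acc |= 95<<14 -> acc=1567131 shift=21 [end]
Varint 4: bytes[9:12] = 9B D3 5F -> value 1567131 (3 byte(s))
  byte[12]=0x7E cont=0 payload=0x7E=126: acc |= 126<<0 -> acc=126 shift=7 [end]
Varint 5: bytes[12:13] = 7E -> value 126 (1 byte(s))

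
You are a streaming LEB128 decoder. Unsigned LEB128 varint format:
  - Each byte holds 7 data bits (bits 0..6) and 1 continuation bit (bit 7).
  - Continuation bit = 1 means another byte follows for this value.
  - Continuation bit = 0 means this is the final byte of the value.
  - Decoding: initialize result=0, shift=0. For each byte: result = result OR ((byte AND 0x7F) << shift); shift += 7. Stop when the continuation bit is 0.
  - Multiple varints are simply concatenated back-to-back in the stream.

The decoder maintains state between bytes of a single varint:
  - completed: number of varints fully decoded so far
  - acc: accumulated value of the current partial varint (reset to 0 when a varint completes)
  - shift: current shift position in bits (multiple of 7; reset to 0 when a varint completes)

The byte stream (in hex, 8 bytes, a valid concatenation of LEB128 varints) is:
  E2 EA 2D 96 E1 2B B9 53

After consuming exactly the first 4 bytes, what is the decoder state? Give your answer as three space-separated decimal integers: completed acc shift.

Answer: 1 22 7

Derivation:
byte[0]=0xE2 cont=1 payload=0x62: acc |= 98<<0 -> completed=0 acc=98 shift=7
byte[1]=0xEA cont=1 payload=0x6A: acc |= 106<<7 -> completed=0 acc=13666 shift=14
byte[2]=0x2D cont=0 payload=0x2D: varint #1 complete (value=750946); reset -> completed=1 acc=0 shift=0
byte[3]=0x96 cont=1 payload=0x16: acc |= 22<<0 -> completed=1 acc=22 shift=7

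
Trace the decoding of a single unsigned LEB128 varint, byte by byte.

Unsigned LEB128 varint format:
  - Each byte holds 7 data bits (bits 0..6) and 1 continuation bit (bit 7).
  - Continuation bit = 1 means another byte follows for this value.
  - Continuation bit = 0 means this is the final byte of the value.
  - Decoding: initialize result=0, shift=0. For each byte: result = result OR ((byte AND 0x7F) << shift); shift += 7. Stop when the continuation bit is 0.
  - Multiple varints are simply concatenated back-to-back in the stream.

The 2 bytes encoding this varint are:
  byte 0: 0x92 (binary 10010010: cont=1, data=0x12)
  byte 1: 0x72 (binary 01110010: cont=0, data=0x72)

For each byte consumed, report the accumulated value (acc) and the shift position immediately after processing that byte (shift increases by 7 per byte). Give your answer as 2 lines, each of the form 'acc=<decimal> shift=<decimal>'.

byte 0=0x92: payload=0x12=18, contrib = 18<<0 = 18; acc -> 18, shift -> 7
byte 1=0x72: payload=0x72=114, contrib = 114<<7 = 14592; acc -> 14610, shift -> 14

Answer: acc=18 shift=7
acc=14610 shift=14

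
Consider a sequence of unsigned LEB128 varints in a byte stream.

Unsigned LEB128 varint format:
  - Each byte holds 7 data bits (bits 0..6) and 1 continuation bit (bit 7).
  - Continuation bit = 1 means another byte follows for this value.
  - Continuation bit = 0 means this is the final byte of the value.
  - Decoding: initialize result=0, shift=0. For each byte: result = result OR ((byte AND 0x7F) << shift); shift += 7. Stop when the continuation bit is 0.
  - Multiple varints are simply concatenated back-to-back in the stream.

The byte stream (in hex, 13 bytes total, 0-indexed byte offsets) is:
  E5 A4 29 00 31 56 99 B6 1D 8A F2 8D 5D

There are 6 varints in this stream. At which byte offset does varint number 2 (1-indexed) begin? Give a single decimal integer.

Answer: 3

Derivation:
  byte[0]=0xE5 cont=1 payload=0x65=101: acc |= 101<<0 -> acc=101 shift=7
  byte[1]=0xA4 cont=1 payload=0x24=36: acc |= 36<<7 -> acc=4709 shift=14
  byte[2]=0x29 cont=0 payload=0x29=41: acc |= 41<<14 -> acc=676453 shift=21 [end]
Varint 1: bytes[0:3] = E5 A4 29 -> value 676453 (3 byte(s))
  byte[3]=0x00 cont=0 payload=0x00=0: acc |= 0<<0 -> acc=0 shift=7 [end]
Varint 2: bytes[3:4] = 00 -> value 0 (1 byte(s))
  byte[4]=0x31 cont=0 payload=0x31=49: acc |= 49<<0 -> acc=49 shift=7 [end]
Varint 3: bytes[4:5] = 31 -> value 49 (1 byte(s))
  byte[5]=0x56 cont=0 payload=0x56=86: acc |= 86<<0 -> acc=86 shift=7 [end]
Varint 4: bytes[5:6] = 56 -> value 86 (1 byte(s))
  byte[6]=0x99 cont=1 payload=0x19=25: acc |= 25<<0 -> acc=25 shift=7
  byte[7]=0xB6 cont=1 payload=0x36=54: acc |= 54<<7 -> acc=6937 shift=14
  byte[8]=0x1D cont=0 payload=0x1D=29: acc |= 29<<14 -> acc=482073 shift=21 [end]
Varint 5: bytes[6:9] = 99 B6 1D -> value 482073 (3 byte(s))
  byte[9]=0x8A cont=1 payload=0x0A=10: acc |= 10<<0 -> acc=10 shift=7
  byte[10]=0xF2 cont=1 payload=0x72=114: acc |= 114<<7 -> acc=14602 shift=14
  byte[11]=0x8D cont=1 payload=0x0D=13: acc |= 13<<14 -> acc=227594 shift=21
  byte[12]=0x5D cont=0 payload=0x5D=93: acc |= 93<<21 -> acc=195262730 shift=28 [end]
Varint 6: bytes[9:13] = 8A F2 8D 5D -> value 195262730 (4 byte(s))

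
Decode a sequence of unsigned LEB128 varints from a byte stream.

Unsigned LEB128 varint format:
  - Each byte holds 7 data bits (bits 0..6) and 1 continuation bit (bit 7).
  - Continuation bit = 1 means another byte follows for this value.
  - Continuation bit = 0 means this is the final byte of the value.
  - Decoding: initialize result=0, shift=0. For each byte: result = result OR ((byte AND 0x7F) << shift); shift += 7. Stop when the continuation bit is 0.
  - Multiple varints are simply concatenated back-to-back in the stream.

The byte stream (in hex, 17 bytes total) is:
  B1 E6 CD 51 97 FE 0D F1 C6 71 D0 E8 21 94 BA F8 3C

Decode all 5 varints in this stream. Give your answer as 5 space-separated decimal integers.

  byte[0]=0xB1 cont=1 payload=0x31=49: acc |= 49<<0 -> acc=49 shift=7
  byte[1]=0xE6 cont=1 payload=0x66=102: acc |= 102<<7 -> acc=13105 shift=14
  byte[2]=0xCD cont=1 payload=0x4D=77: acc |= 77<<14 -> acc=1274673 shift=21
  byte[3]=0x51 cont=0 payload=0x51=81: acc |= 81<<21 -> acc=171143985 shift=28 [end]
Varint 1: bytes[0:4] = B1 E6 CD 51 -> value 171143985 (4 byte(s))
  byte[4]=0x97 cont=1 payload=0x17=23: acc |= 23<<0 -> acc=23 shift=7
  byte[5]=0xFE cont=1 payload=0x7E=126: acc |= 126<<7 -> acc=16151 shift=14
  byte[6]=0x0D cont=0 payload=0x0D=13: acc |= 13<<14 -> acc=229143 shift=21 [end]
Varint 2: bytes[4:7] = 97 FE 0D -> value 229143 (3 byte(s))
  byte[7]=0xF1 cont=1 payload=0x71=113: acc |= 113<<0 -> acc=113 shift=7
  byte[8]=0xC6 cont=1 payload=0x46=70: acc |= 70<<7 -> acc=9073 shift=14
  byte[9]=0x71 cont=0 payload=0x71=113: acc |= 113<<14 -> acc=1860465 shift=21 [end]
Varint 3: bytes[7:10] = F1 C6 71 -> value 1860465 (3 byte(s))
  byte[10]=0xD0 cont=1 payload=0x50=80: acc |= 80<<0 -> acc=80 shift=7
  byte[11]=0xE8 cont=1 payload=0x68=104: acc |= 104<<7 -> acc=13392 shift=14
  byte[12]=0x21 cont=0 payload=0x21=33: acc |= 33<<14 -> acc=554064 shift=21 [end]
Varint 4: bytes[10:13] = D0 E8 21 -> value 554064 (3 byte(s))
  byte[13]=0x94 cont=1 payload=0x14=20: acc |= 20<<0 -> acc=20 shift=7
  byte[14]=0xBA cont=1 payload=0x3A=58: acc |= 58<<7 -> acc=7444 shift=14
  byte[15]=0xF8 cont=1 payload=0x78=120: acc |= 120<<14 -> acc=1973524 shift=21
  byte[16]=0x3C cont=0 payload=0x3C=60: acc |= 60<<21 -> acc=127802644 shift=28 [end]
Varint 5: bytes[13:17] = 94 BA F8 3C -> value 127802644 (4 byte(s))

Answer: 171143985 229143 1860465 554064 127802644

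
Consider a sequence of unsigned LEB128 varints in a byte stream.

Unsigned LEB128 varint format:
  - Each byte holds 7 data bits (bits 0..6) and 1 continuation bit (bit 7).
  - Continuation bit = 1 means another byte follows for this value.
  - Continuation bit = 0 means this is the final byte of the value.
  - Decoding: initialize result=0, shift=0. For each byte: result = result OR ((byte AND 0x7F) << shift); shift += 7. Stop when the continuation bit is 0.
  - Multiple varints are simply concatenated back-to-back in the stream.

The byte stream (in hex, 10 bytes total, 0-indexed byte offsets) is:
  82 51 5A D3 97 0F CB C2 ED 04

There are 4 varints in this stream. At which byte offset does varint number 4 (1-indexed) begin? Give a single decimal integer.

  byte[0]=0x82 cont=1 payload=0x02=2: acc |= 2<<0 -> acc=2 shift=7
  byte[1]=0x51 cont=0 payload=0x51=81: acc |= 81<<7 -> acc=10370 shift=14 [end]
Varint 1: bytes[0:2] = 82 51 -> value 10370 (2 byte(s))
  byte[2]=0x5A cont=0 payload=0x5A=90: acc |= 90<<0 -> acc=90 shift=7 [end]
Varint 2: bytes[2:3] = 5A -> value 90 (1 byte(s))
  byte[3]=0xD3 cont=1 payload=0x53=83: acc |= 83<<0 -> acc=83 shift=7
  byte[4]=0x97 cont=1 payload=0x17=23: acc |= 23<<7 -> acc=3027 shift=14
  byte[5]=0x0F cont=0 payload=0x0F=15: acc |= 15<<14 -> acc=248787 shift=21 [end]
Varint 3: bytes[3:6] = D3 97 0F -> value 248787 (3 byte(s))
  byte[6]=0xCB cont=1 payload=0x4B=75: acc |= 75<<0 -> acc=75 shift=7
  byte[7]=0xC2 cont=1 payload=0x42=66: acc |= 66<<7 -> acc=8523 shift=14
  byte[8]=0xED cont=1 payload=0x6D=109: acc |= 109<<14 -> acc=1794379 shift=21
  byte[9]=0x04 cont=0 payload=0x04=4: acc |= 4<<21 -> acc=10182987 shift=28 [end]
Varint 4: bytes[6:10] = CB C2 ED 04 -> value 10182987 (4 byte(s))

Answer: 6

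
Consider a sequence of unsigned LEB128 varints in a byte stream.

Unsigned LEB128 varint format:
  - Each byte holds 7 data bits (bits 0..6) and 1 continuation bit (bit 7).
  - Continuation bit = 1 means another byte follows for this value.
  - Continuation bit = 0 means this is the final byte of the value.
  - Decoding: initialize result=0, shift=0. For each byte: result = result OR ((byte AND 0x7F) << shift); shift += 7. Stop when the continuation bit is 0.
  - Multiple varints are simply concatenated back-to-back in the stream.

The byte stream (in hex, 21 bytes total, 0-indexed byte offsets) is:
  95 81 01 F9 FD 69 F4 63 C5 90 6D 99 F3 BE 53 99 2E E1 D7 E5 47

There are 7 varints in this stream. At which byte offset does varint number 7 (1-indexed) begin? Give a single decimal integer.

  byte[0]=0x95 cont=1 payload=0x15=21: acc |= 21<<0 -> acc=21 shift=7
  byte[1]=0x81 cont=1 payload=0x01=1: acc |= 1<<7 -> acc=149 shift=14
  byte[2]=0x01 cont=0 payload=0x01=1: acc |= 1<<14 -> acc=16533 shift=21 [end]
Varint 1: bytes[0:3] = 95 81 01 -> value 16533 (3 byte(s))
  byte[3]=0xF9 cont=1 payload=0x79=121: acc |= 121<<0 -> acc=121 shift=7
  byte[4]=0xFD cont=1 payload=0x7D=125: acc |= 125<<7 -> acc=16121 shift=14
  byte[5]=0x69 cont=0 payload=0x69=105: acc |= 105<<14 -> acc=1736441 shift=21 [end]
Varint 2: bytes[3:6] = F9 FD 69 -> value 1736441 (3 byte(s))
  byte[6]=0xF4 cont=1 payload=0x74=116: acc |= 116<<0 -> acc=116 shift=7
  byte[7]=0x63 cont=0 payload=0x63=99: acc |= 99<<7 -> acc=12788 shift=14 [end]
Varint 3: bytes[6:8] = F4 63 -> value 12788 (2 byte(s))
  byte[8]=0xC5 cont=1 payload=0x45=69: acc |= 69<<0 -> acc=69 shift=7
  byte[9]=0x90 cont=1 payload=0x10=16: acc |= 16<<7 -> acc=2117 shift=14
  byte[10]=0x6D cont=0 payload=0x6D=109: acc |= 109<<14 -> acc=1787973 shift=21 [end]
Varint 4: bytes[8:11] = C5 90 6D -> value 1787973 (3 byte(s))
  byte[11]=0x99 cont=1 payload=0x19=25: acc |= 25<<0 -> acc=25 shift=7
  byte[12]=0xF3 cont=1 payload=0x73=115: acc |= 115<<7 -> acc=14745 shift=14
  byte[13]=0xBE cont=1 payload=0x3E=62: acc |= 62<<14 -> acc=1030553 shift=21
  byte[14]=0x53 cont=0 payload=0x53=83: acc |= 83<<21 -> acc=175094169 shift=28 [end]
Varint 5: bytes[11:15] = 99 F3 BE 53 -> value 175094169 (4 byte(s))
  byte[15]=0x99 cont=1 payload=0x19=25: acc |= 25<<0 -> acc=25 shift=7
  byte[16]=0x2E cont=0 payload=0x2E=46: acc |= 46<<7 -> acc=5913 shift=14 [end]
Varint 6: bytes[15:17] = 99 2E -> value 5913 (2 byte(s))
  byte[17]=0xE1 cont=1 payload=0x61=97: acc |= 97<<0 -> acc=97 shift=7
  byte[18]=0xD7 cont=1 payload=0x57=87: acc |= 87<<7 -> acc=11233 shift=14
  byte[19]=0xE5 cont=1 payload=0x65=101: acc |= 101<<14 -> acc=1666017 shift=21
  byte[20]=0x47 cont=0 payload=0x47=71: acc |= 71<<21 -> acc=150563809 shift=28 [end]
Varint 7: bytes[17:21] = E1 D7 E5 47 -> value 150563809 (4 byte(s))

Answer: 17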